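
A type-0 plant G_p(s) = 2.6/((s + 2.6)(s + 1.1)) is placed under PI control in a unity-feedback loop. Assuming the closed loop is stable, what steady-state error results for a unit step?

The PI controller's integrator makes the forward path type 1, so e_ss to a step is zero.

0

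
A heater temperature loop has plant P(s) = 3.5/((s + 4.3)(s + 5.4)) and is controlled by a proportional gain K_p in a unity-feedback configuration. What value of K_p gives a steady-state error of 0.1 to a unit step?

K_p = 59.7

For a type-0 loop with proportional control, e_ss = 1/(1 + K_p·P(0)).
P(0) = 0.1507. Require 1/(1 + K_p·0.1507) = 0.1, so 1 + 0.1507·K_p = 10.
K_p = (10 − 1)/0.1507 = 59.7.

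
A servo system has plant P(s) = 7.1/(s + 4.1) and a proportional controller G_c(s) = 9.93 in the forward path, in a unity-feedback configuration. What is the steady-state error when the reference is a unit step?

0.055

The loop is type 0. Static position error constant K_pos = G_c(0)·P(0) = 9.93·1.732 = 17.2.
Steady-state error to a unit step: e_ss = 1/(1+K_pos) = 1/18.2 = 0.055.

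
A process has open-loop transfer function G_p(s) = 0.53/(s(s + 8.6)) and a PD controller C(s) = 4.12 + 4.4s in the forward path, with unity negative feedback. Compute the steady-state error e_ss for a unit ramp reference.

The loop has one pole at the origin (type 1). Velocity error constant K_v = lim_{s→0} s·C(s)G_p(s) = 4.12·0.53/8.6 = 0.2539.
Steady-state error to a unit ramp: e_ss = 1/K_v = 3.94.

3.94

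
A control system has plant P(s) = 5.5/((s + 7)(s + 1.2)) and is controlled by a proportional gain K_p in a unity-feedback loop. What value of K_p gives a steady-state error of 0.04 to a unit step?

K_p = 36.7

For a type-0 loop with proportional control, e_ss = 1/(1 + K_p·P(0)).
P(0) = 0.6548. Require 1/(1 + K_p·0.6548) = 0.04, so 1 + 0.6548·K_p = 25.
K_p = (25 − 1)/0.6548 = 36.7.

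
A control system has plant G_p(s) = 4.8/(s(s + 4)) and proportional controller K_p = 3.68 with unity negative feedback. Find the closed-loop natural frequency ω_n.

ω_n = 4.2 rad/s

With unity feedback the closed-loop characteristic equation is s² + 4s + 3.68·4.8 = s² + 4s + 17.66 = 0.
Matching s² + 2ζω_n s + ω_n²: ω_n = √17.66 = 4.203 rad/s and 2ζω_n = 4, so ζ = 4/(2·4.203) = 0.476.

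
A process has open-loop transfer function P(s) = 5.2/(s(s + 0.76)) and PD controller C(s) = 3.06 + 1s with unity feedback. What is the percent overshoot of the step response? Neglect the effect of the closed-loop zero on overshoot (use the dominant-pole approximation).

Forward path: (3.06 + 1s)·5.2/(s(s+0.76)). The closed-loop characteristic equation is s² + (0.76 + 5.2·1)s + 5.2·3.06 = 0.
That is s² + 5.96s + 15.91 = 0, so ω_n = 3.989 rad/s and ζ = 5.96/(2·3.989) = 0.7471.
%OS = 100·exp(−πζ/√(1−ζ²)) = 2.93%.

2.93%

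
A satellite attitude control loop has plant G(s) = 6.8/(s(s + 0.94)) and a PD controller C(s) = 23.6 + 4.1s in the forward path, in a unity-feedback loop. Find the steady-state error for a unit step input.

0

The open loop C(s)G(s) has a pole at the origin (type 1), so the static position error constant is infinite and e_ss = 1/(1+∞) = 0.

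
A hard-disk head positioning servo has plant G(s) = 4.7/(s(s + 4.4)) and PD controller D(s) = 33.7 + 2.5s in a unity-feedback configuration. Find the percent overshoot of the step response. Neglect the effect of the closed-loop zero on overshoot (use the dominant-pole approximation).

Forward path: (33.7 + 2.5s)·4.7/(s(s+4.4)). The closed-loop characteristic equation is s² + (4.4 + 4.7·2.5)s + 4.7·33.7 = 0.
That is s² + 16.15s + 158.4 = 0, so ω_n = 12.59 rad/s and ζ = 16.15/(2·12.59) = 0.6416.
%OS = 100·exp(−πζ/√(1−ζ²)) = 7.22%.

7.22%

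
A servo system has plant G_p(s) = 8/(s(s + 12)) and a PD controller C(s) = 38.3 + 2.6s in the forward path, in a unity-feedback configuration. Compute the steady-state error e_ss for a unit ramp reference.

0.0392

The loop has one pole at the origin (type 1). Velocity error constant K_v = lim_{s→0} s·C(s)G_p(s) = 38.3·8/12 = 25.53.
Steady-state error to a unit ramp: e_ss = 1/K_v = 0.0392.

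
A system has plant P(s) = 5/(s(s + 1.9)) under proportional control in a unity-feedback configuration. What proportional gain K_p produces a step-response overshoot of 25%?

From %OS = 100·exp(−πζ/√(1−ζ²)) = 25%, ζ = −ln(0.25)/√(π²+ln²(0.25)) = 0.4037.
Characteristic equation s² + 1.9s + 5K_p = 0 gives ζ = 1.9/(2√(5K_p)).
Setting ζ = 0.4037: √(5K_p) = 1.9/(2·0.4037) = 2.353, so K_p = 5.537/5 = 1.11.

K_p = 1.11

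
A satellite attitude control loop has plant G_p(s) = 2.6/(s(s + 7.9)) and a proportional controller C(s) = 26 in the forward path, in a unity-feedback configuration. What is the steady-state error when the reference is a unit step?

The open loop C(s)G_p(s) has a pole at the origin (type 1), so the static position error constant is infinite and e_ss = 1/(1+∞) = 0.

0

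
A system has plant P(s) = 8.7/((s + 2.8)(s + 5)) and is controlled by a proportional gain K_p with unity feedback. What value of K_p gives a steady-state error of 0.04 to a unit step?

For a type-0 loop with proportional control, e_ss = 1/(1 + K_p·P(0)).
P(0) = 0.6214. Require 1/(1 + K_p·0.6214) = 0.04, so 1 + 0.6214·K_p = 25.
K_p = (25 − 1)/0.6214 = 38.6.

K_p = 38.6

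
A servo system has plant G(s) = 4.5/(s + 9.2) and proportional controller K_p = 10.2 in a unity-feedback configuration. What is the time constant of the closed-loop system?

Closed-loop transfer function: T(s) = K_p·G(s)/(1 + K_p·G(s)) = 45.9/(s + 9.2 + 45.9) = 45.9/(s + 55.1).
Time constant τ = 1/55.1 = 0.0181 s.

τ = 0.0181 s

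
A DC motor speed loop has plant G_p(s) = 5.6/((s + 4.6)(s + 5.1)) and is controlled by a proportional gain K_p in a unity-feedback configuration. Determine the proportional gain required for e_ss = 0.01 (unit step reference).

The loop is type 0, so e_ss(step) = 1/(1 + K_pos) with K_pos = K_p·G_p(0).
G_p(0) = 0.2387. Require 1/(1 + K_p·0.2387) = 0.01, so 1 + 0.2387·K_p = 100.
K_p = (100 − 1)/0.2387 = 415.

K_p = 415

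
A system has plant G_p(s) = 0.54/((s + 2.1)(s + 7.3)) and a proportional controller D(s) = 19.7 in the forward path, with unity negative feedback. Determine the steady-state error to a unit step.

0.59

The loop is type 0. Static position error constant K_pos = D(0)·G_p(0) = 19.7·0.03523 = 0.6939.
Steady-state error to a unit step: e_ss = 1/(1+K_pos) = 1/1.694 = 0.59.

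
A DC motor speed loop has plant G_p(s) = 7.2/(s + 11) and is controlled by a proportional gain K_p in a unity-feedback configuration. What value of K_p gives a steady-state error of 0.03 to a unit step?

Steady-state error for a unit step on this type-0 loop is 1/(1 + K_p·G_p(0)).
G_p(0) = 0.6545. Require 1/(1 + K_p·0.6545) = 0.03, so 1 + 0.6545·K_p = 33.33.
K_p = (33.33 − 1)/0.6545 = 49.4.

K_p = 49.4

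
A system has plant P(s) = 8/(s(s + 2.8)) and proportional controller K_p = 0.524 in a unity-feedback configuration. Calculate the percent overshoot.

5.27%

The closed-loop denominator s² + 2.8s + 4.192 gives ω_n = √4.192 = 2.047 and ζ = 2.8/(2ω_n) = 0.6838.
%OS = 100·exp(−πζ/√(1−ζ²)) = 100·exp(−π·0.6838/√0.5324) = 5.27%.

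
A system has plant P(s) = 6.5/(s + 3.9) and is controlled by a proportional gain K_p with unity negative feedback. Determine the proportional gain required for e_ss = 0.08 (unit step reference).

K_p = 6.9

For a type-0 loop with proportional control, e_ss = 1/(1 + K_p·P(0)).
P(0) = 1.667. Require 1/(1 + K_p·1.667) = 0.08, so 1 + 1.667·K_p = 12.5.
K_p = (12.5 − 1)/1.667 = 6.9.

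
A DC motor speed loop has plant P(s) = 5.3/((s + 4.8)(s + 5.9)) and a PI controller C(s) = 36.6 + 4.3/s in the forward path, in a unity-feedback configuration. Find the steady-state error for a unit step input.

The open loop C(s)P(s) has a pole at the origin (type 1), so the static position error constant is infinite and e_ss = 1/(1+∞) = 0.

0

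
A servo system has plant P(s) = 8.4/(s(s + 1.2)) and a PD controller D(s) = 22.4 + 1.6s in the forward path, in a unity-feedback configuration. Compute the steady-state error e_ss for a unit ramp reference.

0.00638

The loop has one pole at the origin (type 1). Velocity error constant K_v = lim_{s→0} s·D(s)P(s) = 22.4·8.4/1.2 = 156.8.
Steady-state error to a unit ramp: e_ss = 1/K_v = 0.00638.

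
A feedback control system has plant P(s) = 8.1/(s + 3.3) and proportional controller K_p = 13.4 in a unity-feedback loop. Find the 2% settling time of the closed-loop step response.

T_s ≈ 0.0358 s

Closed-loop transfer function: T(s) = K_p·P(s)/(1 + K_p·P(s)) = 108.5/(s + 3.3 + 108.5) = 108.5/(s + 111.8).
Time constant τ = 1/111.8 = 0.008941 s, so the 2% settling time is about 4τ = 0.0358 s.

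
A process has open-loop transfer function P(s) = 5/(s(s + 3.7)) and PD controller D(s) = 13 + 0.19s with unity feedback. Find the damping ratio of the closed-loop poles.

Forward path: (13 + 0.19s)·5/(s(s+3.7)). The closed-loop characteristic equation is s² + (3.7 + 5·0.19)s + 5·13 = 0.
That is s² + 4.65s + 65 = 0, so ω_n = 8.062 rad/s and ζ = 4.65/(2·8.062) = 0.2884.

ζ = 0.288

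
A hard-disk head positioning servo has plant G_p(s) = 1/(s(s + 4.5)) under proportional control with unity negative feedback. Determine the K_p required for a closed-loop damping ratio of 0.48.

K_p = 22

Closed-loop characteristic equation: s² + 4.5s + K_p·1 = 0.
So ω_n = √(1K_p) and 2ζω_n = 4.5, giving ζ = 4.5/(2√(1K_p)).
Setting ζ = 0.48: √(1K_p) = 4.5/(2·0.48) = 4.688, so K_p = 21.97/1 = 22.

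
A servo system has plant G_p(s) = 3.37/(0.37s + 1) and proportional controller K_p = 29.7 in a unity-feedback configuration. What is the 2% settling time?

Closed loop: T(s) = K_p·G_p/(1+K_p·G_p) = 100.1/(0.37s + 1 + 100.1), with pole at s = −(1 + 100.1)/0.37 = −273.2.
τ = 1/273.2 = 0.00366 s, so 2% settling time ≈ 4τ = 0.0146 s.

T_s ≈ 0.0146 s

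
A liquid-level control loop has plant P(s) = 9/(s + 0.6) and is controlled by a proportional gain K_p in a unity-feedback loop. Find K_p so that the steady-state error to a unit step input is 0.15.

K_p = 0.378

The loop is type 0, so e_ss(step) = 1/(1 + K_pos) with K_pos = K_p·P(0).
P(0) = 15. Require 1/(1 + K_p·15) = 0.15, so 1 + 15·K_p = 6.667.
K_p = (6.667 − 1)/15 = 0.378.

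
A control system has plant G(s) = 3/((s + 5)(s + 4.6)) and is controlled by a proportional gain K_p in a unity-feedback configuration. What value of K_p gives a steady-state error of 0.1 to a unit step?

K_p = 69

The loop is type 0, so e_ss(step) = 1/(1 + K_pos) with K_pos = K_p·G(0).
G(0) = 0.1304. Require 1/(1 + K_p·0.1304) = 0.1, so 1 + 0.1304·K_p = 10.
K_p = (10 − 1)/0.1304 = 69.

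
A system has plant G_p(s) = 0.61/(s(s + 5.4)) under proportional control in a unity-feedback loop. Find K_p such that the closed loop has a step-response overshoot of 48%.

From %OS = 100·exp(−πζ/√(1−ζ²)) = 48%, ζ = −ln(0.48)/√(π²+ln²(0.48)) = 0.2275.
Characteristic equation s² + 5.4s + 0.61K_p = 0 gives ζ = 5.4/(2√(0.61K_p)).
Setting ζ = 0.2275: √(0.61K_p) = 5.4/(2·0.2275) = 11.87, so K_p = 140.8/0.61 = 231.

K_p = 231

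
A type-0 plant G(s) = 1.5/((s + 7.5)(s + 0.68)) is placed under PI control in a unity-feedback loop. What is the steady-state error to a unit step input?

0

The PI controller's integrator makes the forward path type 1, so e_ss to a step is zero.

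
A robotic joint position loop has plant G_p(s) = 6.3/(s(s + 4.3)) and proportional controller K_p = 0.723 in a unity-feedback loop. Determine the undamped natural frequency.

With unity feedback the closed-loop characteristic equation is s² + 4.3s + 0.723·6.3 = s² + 4.3s + 4.555 = 0.
So ω_n² = 4.555 ⇒ ω_n = 2.134 rad/s, and ζ = 4.3/(2ω_n) = 1.01.

ω_n = 2.13 rad/s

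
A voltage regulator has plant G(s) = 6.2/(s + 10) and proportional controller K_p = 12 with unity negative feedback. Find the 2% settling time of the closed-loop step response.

Closed-loop transfer function: T(s) = K_p·G(s)/(1 + K_p·G(s)) = 74.4/(s + 10 + 74.4) = 74.4/(s + 84.4).
Time constant τ = 1/84.4 = 0.01185 s, so the 2% settling time is about 4τ = 0.0474 s.

T_s ≈ 0.0474 s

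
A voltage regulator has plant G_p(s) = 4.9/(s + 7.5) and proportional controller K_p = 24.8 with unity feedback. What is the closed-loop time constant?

τ = 0.00775 s

Closed-loop transfer function: T(s) = K_p·G_p(s)/(1 + K_p·G_p(s)) = 121.5/(s + 7.5 + 121.5) = 121.5/(s + 129).
Time constant τ = 1/129 = 0.00775 s.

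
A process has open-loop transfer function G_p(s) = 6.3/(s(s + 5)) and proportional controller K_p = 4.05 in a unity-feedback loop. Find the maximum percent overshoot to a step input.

From 1 + K_pG_p(s) = 0: s² + 5s + 25.51 = 0 ⇒ ω_n = 5.051, ζ = 0.4949.
%OS = 100·exp(−πζ/√(1−ζ²)) = 100·exp(−π·0.4949/√0.755) = 16.7%.

16.7%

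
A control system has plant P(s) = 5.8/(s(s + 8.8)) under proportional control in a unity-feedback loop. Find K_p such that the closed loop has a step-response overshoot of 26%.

K_p = 21.5

From %OS = 100·exp(−πζ/√(1−ζ²)) = 26%, ζ = −ln(0.26)/√(π²+ln²(0.26)) = 0.3941.
Characteristic equation s² + 8.8s + 5.8K_p = 0 gives ζ = 8.8/(2√(5.8K_p)).
Setting ζ = 0.3941: √(5.8K_p) = 8.8/(2·0.3941) = 11.17, so K_p = 124.7/5.8 = 21.5.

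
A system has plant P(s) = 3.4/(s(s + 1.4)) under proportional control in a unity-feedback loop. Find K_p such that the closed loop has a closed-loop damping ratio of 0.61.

K_p = 0.387

Closed-loop characteristic equation: s² + 1.4s + K_p·3.4 = 0.
So ω_n = √(3.4K_p) and 2ζω_n = 1.4, giving ζ = 1.4/(2√(3.4K_p)).
Setting ζ = 0.61: √(3.4K_p) = 1.4/(2·0.61) = 1.148, so K_p = 1.317/3.4 = 0.387.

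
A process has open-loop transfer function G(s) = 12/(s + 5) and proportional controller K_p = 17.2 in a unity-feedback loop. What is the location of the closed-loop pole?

Closed-loop transfer function: T(s) = K_p·G(s)/(1 + K_p·G(s)) = 206.4/(s + 5 + 206.4) = 206.4/(s + 211.4).
The closed-loop pole is at s = −211.4.

s = -211.4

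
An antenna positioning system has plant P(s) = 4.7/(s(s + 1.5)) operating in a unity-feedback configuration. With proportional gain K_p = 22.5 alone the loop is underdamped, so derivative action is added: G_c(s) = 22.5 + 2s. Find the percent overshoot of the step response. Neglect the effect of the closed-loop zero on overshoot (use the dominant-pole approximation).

Forward path: (22.5 + 2s)·4.7/(s(s+1.5)). The closed-loop characteristic equation is s² + (1.5 + 4.7·2)s + 4.7·22.5 = 0.
That is s² + 10.9s + 105.8 = 0, so ω_n = 10.28 rad/s and ζ = 10.9/(2·10.28) = 0.53.
%OS = 100·exp(−πζ/√(1−ζ²)) = 14%.

14%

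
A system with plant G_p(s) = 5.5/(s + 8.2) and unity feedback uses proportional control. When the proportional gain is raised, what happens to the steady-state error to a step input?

e_ss = 1/(1 + K_p·G_p(0)); a larger K_p raises the denominator, so e_ss decreases.

decrease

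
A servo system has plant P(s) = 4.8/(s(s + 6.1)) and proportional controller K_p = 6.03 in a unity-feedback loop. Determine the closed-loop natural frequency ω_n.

ω_n = 5.38 rad/s

1 + K_p·P(s) = 0 gives s² + 6.1s + 28.94 = 0.
Matching s² + 2ζω_n s + ω_n²: ω_n = √28.94 = 5.38 rad/s and 2ζω_n = 6.1, so ζ = 6.1/(2·5.38) = 0.567.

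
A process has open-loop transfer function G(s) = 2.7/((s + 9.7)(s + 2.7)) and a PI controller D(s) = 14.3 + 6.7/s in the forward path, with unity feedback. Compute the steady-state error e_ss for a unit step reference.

The open loop D(s)G(s) has a pole at the origin (type 1), so the static position error constant is infinite and e_ss = 1/(1+∞) = 0.

0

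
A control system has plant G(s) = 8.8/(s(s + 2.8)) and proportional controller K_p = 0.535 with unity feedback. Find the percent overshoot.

The closed-loop denominator s² + 2.8s + 4.708 gives ω_n = √4.708 = 2.17 and ζ = 2.8/(2ω_n) = 0.6452.
%OS = 100·exp(−πζ/√(1−ζ²)) = 100·exp(−π·0.6452/√0.5837) = 7.04%.

7.04%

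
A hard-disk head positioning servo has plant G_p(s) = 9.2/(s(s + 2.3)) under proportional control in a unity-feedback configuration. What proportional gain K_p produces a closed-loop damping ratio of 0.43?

Closed-loop characteristic equation: s² + 2.3s + K_p·9.2 = 0.
So ω_n = √(9.2K_p) and 2ζω_n = 2.3, giving ζ = 2.3/(2√(9.2K_p)).
Setting ζ = 0.43: √(9.2K_p) = 2.3/(2·0.43) = 2.674, so K_p = 7.153/9.2 = 0.777.

K_p = 0.777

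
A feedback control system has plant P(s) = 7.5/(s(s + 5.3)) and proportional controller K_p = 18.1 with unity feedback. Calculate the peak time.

T_p = 0.277 s

The closed-loop denominator s² + 5.3s + 135.8 gives ω_n = √135.8 = 11.65 and ζ = 5.3/(2ω_n) = 0.2274.
Damped frequency ω_d = ω_n√(1−ζ²) = 11.35 rad/s, so peak time T_p = π/ω_d = 0.277 s.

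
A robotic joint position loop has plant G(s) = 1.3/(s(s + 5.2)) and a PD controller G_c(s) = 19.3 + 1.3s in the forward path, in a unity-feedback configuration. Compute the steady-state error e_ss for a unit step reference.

0

The open loop G_c(s)G(s) has a pole at the origin (type 1), so the static position error constant is infinite and e_ss = 1/(1+∞) = 0.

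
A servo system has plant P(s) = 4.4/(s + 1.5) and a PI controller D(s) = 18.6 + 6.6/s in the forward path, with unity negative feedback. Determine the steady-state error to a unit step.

The open loop D(s)P(s) has a pole at the origin (type 1), so the static position error constant is infinite and e_ss = 1/(1+∞) = 0.

0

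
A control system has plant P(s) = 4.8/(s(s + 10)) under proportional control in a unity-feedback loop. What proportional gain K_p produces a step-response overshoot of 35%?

From %OS = 100·exp(−πζ/√(1−ζ²)) = 35%, ζ = −ln(0.35)/√(π²+ln²(0.35)) = 0.3169.
Characteristic equation s² + 10s + 4.8K_p = 0 gives ζ = 10/(2√(4.8K_p)).
Setting ζ = 0.3169: √(4.8K_p) = 10/(2·0.3169) = 15.78, so K_p = 248.9/4.8 = 51.8.

K_p = 51.8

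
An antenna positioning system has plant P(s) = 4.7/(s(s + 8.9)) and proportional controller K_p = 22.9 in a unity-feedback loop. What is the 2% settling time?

T_s ≈ 0.899 s

Closed-loop characteristic equation: s² + 8.9s + 107.6 = 0, so ω_n = 10.37 rad/s and ζ = 8.9/(2·10.37) = 0.4289.
2% settling time T_s ≈ 4/(ζω_n) = 4/4.45 = 0.899 s.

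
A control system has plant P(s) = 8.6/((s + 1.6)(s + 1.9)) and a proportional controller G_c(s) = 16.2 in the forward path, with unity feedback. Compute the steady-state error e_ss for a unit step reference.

0.0214

The loop is type 0. Static position error constant K_pos = G_c(0)·P(0) = 16.2·2.829 = 45.83.
Steady-state error to a unit step: e_ss = 1/(1+K_pos) = 1/46.83 = 0.0214.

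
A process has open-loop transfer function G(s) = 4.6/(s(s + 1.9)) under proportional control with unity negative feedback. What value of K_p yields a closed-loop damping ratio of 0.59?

Closed-loop characteristic equation: s² + 1.9s + K_p·4.6 = 0.
So ω_n = √(4.6K_p) and 2ζω_n = 1.9, giving ζ = 1.9/(2√(4.6K_p)).
Setting ζ = 0.59: √(4.6K_p) = 1.9/(2·0.59) = 1.61, so K_p = 2.593/4.6 = 0.564.

K_p = 0.564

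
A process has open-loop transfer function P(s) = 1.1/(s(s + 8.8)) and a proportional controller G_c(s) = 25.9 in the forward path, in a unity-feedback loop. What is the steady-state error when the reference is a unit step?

The open loop G_c(s)P(s) has a pole at the origin (type 1), so the static position error constant is infinite and e_ss = 1/(1+∞) = 0.

0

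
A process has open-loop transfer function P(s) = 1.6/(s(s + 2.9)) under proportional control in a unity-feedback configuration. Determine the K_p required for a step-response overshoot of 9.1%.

K_p = 3.57

From %OS = 100·exp(−πζ/√(1−ζ²)) = 9.1%, ζ = −ln(0.091)/√(π²+ln²(0.091)) = 0.6066.
Characteristic equation s² + 2.9s + 1.6K_p = 0 gives ζ = 2.9/(2√(1.6K_p)).
Setting ζ = 0.6066: √(1.6K_p) = 2.9/(2·0.6066) = 2.39, so K_p = 5.714/1.6 = 3.57.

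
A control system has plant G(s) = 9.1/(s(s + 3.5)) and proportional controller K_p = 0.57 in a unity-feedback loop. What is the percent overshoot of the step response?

From 1 + K_pG(s) = 0: s² + 3.5s + 5.187 = 0 ⇒ ω_n = 2.277, ζ = 0.7684.
%OS = 100·exp(−πζ/√(1−ζ²)) = 100·exp(−π·0.7684/√0.4096) = 2.3%.

2.3%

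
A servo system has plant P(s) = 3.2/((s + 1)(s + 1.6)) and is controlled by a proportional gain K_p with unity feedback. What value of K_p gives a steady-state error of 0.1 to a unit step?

K_p = 4.5

The loop is type 0, so e_ss(step) = 1/(1 + K_pos) with K_pos = K_p·P(0).
P(0) = 2. Require 1/(1 + K_p·2) = 0.1, so 1 + 2·K_p = 10.
K_p = (10 − 1)/2 = 4.5.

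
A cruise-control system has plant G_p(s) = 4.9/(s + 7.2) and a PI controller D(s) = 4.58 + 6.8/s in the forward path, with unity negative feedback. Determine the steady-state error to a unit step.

0

The open loop D(s)G_p(s) has a pole at the origin (type 1), so the static position error constant is infinite and e_ss = 1/(1+∞) = 0.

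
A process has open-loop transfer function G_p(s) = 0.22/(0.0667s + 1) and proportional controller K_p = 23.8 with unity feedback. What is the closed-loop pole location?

Closed loop: T(s) = K_p·G_p/(1+K_p·G_p) = 5.236/(0.0667s + 1 + 5.236), with pole at s = −(1 + 5.236)/0.0667 = −93.49.

s = -93.49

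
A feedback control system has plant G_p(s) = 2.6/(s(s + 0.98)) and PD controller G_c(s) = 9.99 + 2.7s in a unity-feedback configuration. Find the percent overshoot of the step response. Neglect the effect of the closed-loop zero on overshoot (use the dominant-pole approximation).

1.87%

Forward path: (9.99 + 2.7s)·2.6/(s(s+0.98)). The closed-loop characteristic equation is s² + (0.98 + 2.6·2.7)s + 2.6·9.99 = 0.
That is s² + 8s + 25.97 = 0, so ω_n = 5.096 rad/s and ζ = 8/(2·5.096) = 0.7849.
%OS = 100·exp(−πζ/√(1−ζ²)) = 1.87%.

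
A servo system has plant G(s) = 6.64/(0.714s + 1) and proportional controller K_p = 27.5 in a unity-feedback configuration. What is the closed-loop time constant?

Closed loop: T(s) = K_p·G/(1+K_p·G) = 182.6/(0.714s + 1 + 182.6), with pole at s = −(1 + 182.6)/0.714 = −257.1.
Closed-loop time constant τ = 1/257.1 = 0.00389 s.

τ = 0.00389 s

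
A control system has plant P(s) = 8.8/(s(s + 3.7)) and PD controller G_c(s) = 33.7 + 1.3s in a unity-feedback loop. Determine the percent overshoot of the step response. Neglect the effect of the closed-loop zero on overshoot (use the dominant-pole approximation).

21.5%

Forward path: (33.7 + 1.3s)·8.8/(s(s+3.7)). The closed-loop characteristic equation is s² + (3.7 + 8.8·1.3)s + 8.8·33.7 = 0.
That is s² + 15.14s + 296.6 = 0, so ω_n = 17.22 rad/s and ζ = 15.14/(2·17.22) = 0.4396.
%OS = 100·exp(−πζ/√(1−ζ²)) = 21.5%.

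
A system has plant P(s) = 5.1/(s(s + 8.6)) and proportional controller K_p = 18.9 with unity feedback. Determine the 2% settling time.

T_s ≈ 0.93 s

From 1 + K_pP(s) = 0: s² + 8.6s + 96.39 = 0 ⇒ ω_n = 9.818, ζ = 0.438.
2% settling time T_s ≈ 4/(ζω_n) = 4/4.3 = 0.93 s.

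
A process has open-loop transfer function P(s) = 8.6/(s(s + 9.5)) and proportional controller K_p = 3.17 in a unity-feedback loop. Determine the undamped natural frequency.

With unity feedback the closed-loop characteristic equation is s² + 9.5s + 3.17·8.6 = s² + 9.5s + 27.26 = 0.
So ω_n² = 27.26 ⇒ ω_n = 5.221 rad/s, and ζ = 9.5/(2ω_n) = 0.91.

ω_n = 5.22 rad/s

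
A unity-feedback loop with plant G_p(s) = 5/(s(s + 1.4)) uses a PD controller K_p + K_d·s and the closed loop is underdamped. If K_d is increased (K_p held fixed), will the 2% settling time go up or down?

Characteristic equation s² + (1.4 + 5K_d)s + 5K_p = 0: raising K_d increases ζω_n = (1.4+5K_d)/2 while the loop stays underdamped, so T_s ≈ 4/(ζω_n) decreases.

decrease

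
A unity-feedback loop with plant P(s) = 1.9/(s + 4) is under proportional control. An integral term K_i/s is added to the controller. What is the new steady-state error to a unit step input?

0

Adding integral action puts a pole at s = 0 in the forward path, raising the system type to 1; a type-1 loop has zero steady-state error to a step.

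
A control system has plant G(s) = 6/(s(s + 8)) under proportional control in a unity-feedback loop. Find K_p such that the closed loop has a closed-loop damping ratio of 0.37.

K_p = 19.5

Closed-loop characteristic equation: s² + 8s + K_p·6 = 0.
So ω_n = √(6K_p) and 2ζω_n = 8, giving ζ = 8/(2√(6K_p)).
Setting ζ = 0.37: √(6K_p) = 8/(2·0.37) = 10.81, so K_p = 116.9/6 = 19.5.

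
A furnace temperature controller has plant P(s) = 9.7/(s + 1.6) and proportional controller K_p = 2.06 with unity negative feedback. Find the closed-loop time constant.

Closed-loop transfer function: T(s) = K_p·P(s)/(1 + K_p·P(s)) = 19.98/(s + 1.6 + 19.98) = 19.98/(s + 21.58).
Time constant τ = 1/21.58 = 0.0463 s.

τ = 0.0463 s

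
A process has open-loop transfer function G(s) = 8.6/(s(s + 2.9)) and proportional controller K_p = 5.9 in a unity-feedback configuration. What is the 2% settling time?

The closed-loop denominator s² + 2.9s + 50.74 gives ω_n = √50.74 = 7.123 and ζ = 2.9/(2ω_n) = 0.2036.
2% settling time T_s ≈ 4/(ζω_n) = 4/1.45 = 2.76 s.

T_s ≈ 2.76 s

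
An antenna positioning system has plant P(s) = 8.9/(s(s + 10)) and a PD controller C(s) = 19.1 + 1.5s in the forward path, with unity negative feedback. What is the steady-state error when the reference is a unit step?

0

The open loop C(s)P(s) has a pole at the origin (type 1), so the static position error constant is infinite and e_ss = 1/(1+∞) = 0.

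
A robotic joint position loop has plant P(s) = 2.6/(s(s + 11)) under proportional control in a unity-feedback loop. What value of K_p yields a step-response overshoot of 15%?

K_p = 43.5

From %OS = 100·exp(−πζ/√(1−ζ²)) = 15%, ζ = −ln(0.15)/√(π²+ln²(0.15)) = 0.5169.
Characteristic equation s² + 11s + 2.6K_p = 0 gives ζ = 11/(2√(2.6K_p)).
Setting ζ = 0.5169: √(2.6K_p) = 11/(2·0.5169) = 10.64, so K_p = 113.2/2.6 = 43.5.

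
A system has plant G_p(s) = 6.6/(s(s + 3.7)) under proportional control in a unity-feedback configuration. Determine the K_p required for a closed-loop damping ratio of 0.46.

Closed-loop characteristic equation: s² + 3.7s + K_p·6.6 = 0.
So ω_n = √(6.6K_p) and 2ζω_n = 3.7, giving ζ = 3.7/(2√(6.6K_p)).
Setting ζ = 0.46: √(6.6K_p) = 3.7/(2·0.46) = 4.022, so K_p = 16.17/6.6 = 2.45.

K_p = 2.45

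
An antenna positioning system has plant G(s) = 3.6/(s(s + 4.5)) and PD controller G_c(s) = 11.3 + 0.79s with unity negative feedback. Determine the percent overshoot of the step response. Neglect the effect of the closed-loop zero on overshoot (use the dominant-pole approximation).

10.9%

Forward path: (11.3 + 0.79s)·3.6/(s(s+4.5)). The closed-loop characteristic equation is s² + (4.5 + 3.6·0.79)s + 3.6·11.3 = 0.
That is s² + 7.344s + 40.68 = 0, so ω_n = 6.378 rad/s and ζ = 7.344/(2·6.378) = 0.5757.
%OS = 100·exp(−πζ/√(1−ζ²)) = 10.9%.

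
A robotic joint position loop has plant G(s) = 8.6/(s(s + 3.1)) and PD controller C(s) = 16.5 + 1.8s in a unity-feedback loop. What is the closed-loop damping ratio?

ζ = 0.78

Forward path: (16.5 + 1.8s)·8.6/(s(s+3.1)). The closed-loop characteristic equation is s² + (3.1 + 8.6·1.8)s + 8.6·16.5 = 0.
That is s² + 18.58s + 141.9 = 0, so ω_n = 11.91 rad/s and ζ = 18.58/(2·11.91) = 0.7799.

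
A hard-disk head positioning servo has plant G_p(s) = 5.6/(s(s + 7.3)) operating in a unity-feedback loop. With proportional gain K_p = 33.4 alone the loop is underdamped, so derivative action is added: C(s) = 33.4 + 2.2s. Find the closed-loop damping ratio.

Forward path: (33.4 + 2.2s)·5.6/(s(s+7.3)). The closed-loop characteristic equation is s² + (7.3 + 5.6·2.2)s + 5.6·33.4 = 0.
That is s² + 19.62s + 187 = 0, so ω_n = 13.68 rad/s and ζ = 19.62/(2·13.68) = 0.7173.

ζ = 0.717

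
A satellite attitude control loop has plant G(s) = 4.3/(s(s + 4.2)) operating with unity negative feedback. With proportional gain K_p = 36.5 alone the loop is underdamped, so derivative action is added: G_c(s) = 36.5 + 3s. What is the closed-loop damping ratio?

ζ = 0.682

Forward path: (36.5 + 3s)·4.3/(s(s+4.2)). The closed-loop characteristic equation is s² + (4.2 + 4.3·3)s + 4.3·36.5 = 0.
That is s² + 17.1s + 156.9 = 0, so ω_n = 12.53 rad/s and ζ = 17.1/(2·12.53) = 0.6825.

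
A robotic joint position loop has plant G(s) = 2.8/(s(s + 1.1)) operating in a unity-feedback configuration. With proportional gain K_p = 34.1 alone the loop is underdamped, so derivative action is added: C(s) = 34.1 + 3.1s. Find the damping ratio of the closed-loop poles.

ζ = 0.5

Forward path: (34.1 + 3.1s)·2.8/(s(s+1.1)). The closed-loop characteristic equation is s² + (1.1 + 2.8·3.1)s + 2.8·34.1 = 0.
That is s² + 9.78s + 95.48 = 0, so ω_n = 9.771 rad/s and ζ = 9.78/(2·9.771) = 0.5004.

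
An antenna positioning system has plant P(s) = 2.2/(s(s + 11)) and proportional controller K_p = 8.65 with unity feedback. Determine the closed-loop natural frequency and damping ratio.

ω_n = 4.36 rad/s, ζ = 1.26

The closed-loop denominator is s(s+11) + 8.65·2.2 = s² + 11s + 19.03.
So ω_n² = 19.03 ⇒ ω_n = 4.362 rad/s, and ζ = 11/(2ω_n) = 1.26.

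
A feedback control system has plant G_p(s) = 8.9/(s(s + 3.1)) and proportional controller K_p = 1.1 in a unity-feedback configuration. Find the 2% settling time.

T_s ≈ 2.58 s

The closed-loop denominator s² + 3.1s + 9.79 gives ω_n = √9.79 = 3.129 and ζ = 3.1/(2ω_n) = 0.4954.
2% settling time T_s ≈ 4/(ζω_n) = 4/1.55 = 2.58 s.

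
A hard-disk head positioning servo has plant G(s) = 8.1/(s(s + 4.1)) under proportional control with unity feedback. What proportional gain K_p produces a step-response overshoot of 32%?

From %OS = 100·exp(−πζ/√(1−ζ²)) = 32%, ζ = −ln(0.32)/√(π²+ln²(0.32)) = 0.341.
Characteristic equation s² + 4.1s + 8.1K_p = 0 gives ζ = 4.1/(2√(8.1K_p)).
Setting ζ = 0.341: √(8.1K_p) = 4.1/(2·0.341) = 6.012, so K_p = 36.15/8.1 = 4.46.

K_p = 4.46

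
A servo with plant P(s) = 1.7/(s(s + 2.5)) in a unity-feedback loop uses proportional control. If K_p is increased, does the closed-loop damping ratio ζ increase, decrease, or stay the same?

decrease

ζ = 2.5/(2√(1.7K_p)); increasing K_p raises the denominator, so ζ falls.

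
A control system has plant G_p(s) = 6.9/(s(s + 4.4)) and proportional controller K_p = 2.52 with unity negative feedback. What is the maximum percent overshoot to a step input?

14.2%

The closed-loop denominator s² + 4.4s + 17.39 gives ω_n = √17.39 = 4.17 and ζ = 4.4/(2ω_n) = 0.5276.
%OS = 100·exp(−πζ/√(1−ζ²)) = 100·exp(−π·0.5276/√0.7216) = 14.2%.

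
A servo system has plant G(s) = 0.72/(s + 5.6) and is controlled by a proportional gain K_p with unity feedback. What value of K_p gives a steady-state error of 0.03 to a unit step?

K_p = 251

Steady-state error for a unit step on this type-0 loop is 1/(1 + K_p·G(0)).
G(0) = 0.1286. Require 1/(1 + K_p·0.1286) = 0.03, so 1 + 0.1286·K_p = 33.33.
K_p = (33.33 − 1)/0.1286 = 251.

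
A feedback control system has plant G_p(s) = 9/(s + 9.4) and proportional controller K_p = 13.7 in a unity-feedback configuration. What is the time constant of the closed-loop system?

Closed-loop transfer function: T(s) = K_p·G_p(s)/(1 + K_p·G_p(s)) = 123.3/(s + 9.4 + 123.3) = 123.3/(s + 132.7).
Time constant τ = 1/132.7 = 0.00754 s.

τ = 0.00754 s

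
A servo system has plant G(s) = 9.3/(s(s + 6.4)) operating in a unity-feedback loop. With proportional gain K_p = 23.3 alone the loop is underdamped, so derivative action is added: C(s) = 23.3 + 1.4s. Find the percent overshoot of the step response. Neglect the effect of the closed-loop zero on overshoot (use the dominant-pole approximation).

Forward path: (23.3 + 1.4s)·9.3/(s(s+6.4)). The closed-loop characteristic equation is s² + (6.4 + 9.3·1.4)s + 9.3·23.3 = 0.
That is s² + 19.42s + 216.7 = 0, so ω_n = 14.72 rad/s and ζ = 19.42/(2·14.72) = 0.6596.
%OS = 100·exp(−πζ/√(1−ζ²)) = 6.35%.

6.35%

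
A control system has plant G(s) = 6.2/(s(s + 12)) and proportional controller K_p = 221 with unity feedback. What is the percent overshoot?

From 1 + K_pG(s) = 0: s² + 12s + 1370 = 0 ⇒ ω_n = 37.02, ζ = 0.1621.
%OS = 100·exp(−πζ/√(1−ζ²)) = 100·exp(−π·0.1621/√0.9737) = 59.7%.

59.7%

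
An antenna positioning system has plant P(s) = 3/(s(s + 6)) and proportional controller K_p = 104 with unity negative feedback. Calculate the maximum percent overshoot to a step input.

The closed-loop denominator s² + 6s + 312 gives ω_n = √312 = 17.66 and ζ = 6/(2ω_n) = 0.1698.
%OS = 100·exp(−πζ/√(1−ζ²)) = 100·exp(−π·0.1698/√0.9712) = 58.2%.

58.2%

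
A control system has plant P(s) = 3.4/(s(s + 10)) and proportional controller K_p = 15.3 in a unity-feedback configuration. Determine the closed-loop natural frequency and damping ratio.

ω_n = 7.21 rad/s, ζ = 0.693

With unity feedback the closed-loop characteristic equation is s² + 10s + 15.3·3.4 = s² + 10s + 52.02 = 0.
Matching s² + 2ζω_n s + ω_n²: ω_n = √52.02 = 7.212 rad/s and 2ζω_n = 10, so ζ = 10/(2·7.212) = 0.693.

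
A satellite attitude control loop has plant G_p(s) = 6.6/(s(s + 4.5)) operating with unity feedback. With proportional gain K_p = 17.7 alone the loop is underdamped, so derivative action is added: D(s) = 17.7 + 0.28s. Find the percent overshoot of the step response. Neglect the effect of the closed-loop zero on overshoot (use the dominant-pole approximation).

38.1%

Forward path: (17.7 + 0.28s)·6.6/(s(s+4.5)). The closed-loop characteristic equation is s² + (4.5 + 6.6·0.28)s + 6.6·17.7 = 0.
That is s² + 6.348s + 116.8 = 0, so ω_n = 10.81 rad/s and ζ = 6.348/(2·10.81) = 0.2937.
%OS = 100·exp(−πζ/√(1−ζ²)) = 38.1%.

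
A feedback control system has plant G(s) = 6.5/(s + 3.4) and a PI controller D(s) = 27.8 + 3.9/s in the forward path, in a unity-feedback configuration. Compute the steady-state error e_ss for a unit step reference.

The open loop D(s)G(s) has a pole at the origin (type 1), so the static position error constant is infinite and e_ss = 1/(1+∞) = 0.

0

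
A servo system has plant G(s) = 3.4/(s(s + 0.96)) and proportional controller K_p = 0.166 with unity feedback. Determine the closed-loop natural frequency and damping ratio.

The closed-loop denominator is s(s+0.96) + 0.166·3.4 = s² + 0.96s + 0.5644.
So ω_n² = 0.5644 ⇒ ω_n = 0.7513 rad/s, and ζ = 0.96/(2ω_n) = 0.639.

ω_n = 0.751 rad/s, ζ = 0.639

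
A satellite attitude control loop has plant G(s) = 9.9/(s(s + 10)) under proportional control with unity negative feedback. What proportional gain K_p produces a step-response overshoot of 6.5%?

K_p = 5.86

From %OS = 100·exp(−πζ/√(1−ζ²)) = 6.5%, ζ = −ln(0.065)/√(π²+ln²(0.065)) = 0.6564.
Characteristic equation s² + 10s + 9.9K_p = 0 gives ζ = 10/(2√(9.9K_p)).
Setting ζ = 0.6564: √(9.9K_p) = 10/(2·0.6564) = 7.617, so K_p = 58.03/9.9 = 5.86.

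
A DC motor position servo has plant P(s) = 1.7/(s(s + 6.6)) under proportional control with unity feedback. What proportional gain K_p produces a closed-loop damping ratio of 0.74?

K_p = 11.7

Closed-loop characteristic equation: s² + 6.6s + K_p·1.7 = 0.
So ω_n = √(1.7K_p) and 2ζω_n = 6.6, giving ζ = 6.6/(2√(1.7K_p)).
Setting ζ = 0.74: √(1.7K_p) = 6.6/(2·0.74) = 4.459, so K_p = 19.89/1.7 = 11.7.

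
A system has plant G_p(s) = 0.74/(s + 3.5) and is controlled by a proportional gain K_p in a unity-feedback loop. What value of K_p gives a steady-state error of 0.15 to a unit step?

For a type-0 loop with proportional control, e_ss = 1/(1 + K_p·G_p(0)).
G_p(0) = 0.2114. Require 1/(1 + K_p·0.2114) = 0.15, so 1 + 0.2114·K_p = 6.667.
K_p = (6.667 − 1)/0.2114 = 26.8.

K_p = 26.8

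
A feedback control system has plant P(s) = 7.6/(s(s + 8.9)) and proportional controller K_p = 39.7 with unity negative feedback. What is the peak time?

T_p = 0.187 s

From 1 + K_pP(s) = 0: s² + 8.9s + 301.7 = 0 ⇒ ω_n = 17.37, ζ = 0.2562.
Damped frequency ω_d = ω_n√(1−ζ²) = 16.79 rad/s, so peak time T_p = π/ω_d = 0.187 s.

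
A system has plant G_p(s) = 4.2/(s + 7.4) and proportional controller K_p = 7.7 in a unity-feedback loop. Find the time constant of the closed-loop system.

Closed-loop transfer function: T(s) = K_p·G_p(s)/(1 + K_p·G_p(s)) = 32.34/(s + 7.4 + 32.34) = 32.34/(s + 39.74).
Time constant τ = 1/39.74 = 0.0252 s.

τ = 0.0252 s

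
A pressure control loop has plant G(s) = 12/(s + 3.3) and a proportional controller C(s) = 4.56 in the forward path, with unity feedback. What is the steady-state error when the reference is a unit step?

0.0569

The loop is type 0. Static position error constant K_pos = C(0)·G(0) = 4.56·3.636 = 16.58.
Steady-state error to a unit step: e_ss = 1/(1+K_pos) = 1/17.58 = 0.0569.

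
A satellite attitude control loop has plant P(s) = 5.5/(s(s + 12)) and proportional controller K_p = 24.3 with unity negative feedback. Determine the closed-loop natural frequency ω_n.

ω_n = 11.6 rad/s

The closed-loop denominator is s(s+12) + 24.3·5.5 = s² + 12s + 133.7.
Matching s² + 2ζω_n s + ω_n²: ω_n = √133.7 = 11.56 rad/s and 2ζω_n = 12, so ζ = 12/(2·11.56) = 0.519.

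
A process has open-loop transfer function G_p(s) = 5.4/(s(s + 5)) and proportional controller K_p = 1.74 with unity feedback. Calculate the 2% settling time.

The closed-loop denominator s² + 5s + 9.396 gives ω_n = √9.396 = 3.065 and ζ = 5/(2ω_n) = 0.8156.
2% settling time T_s ≈ 4/(ζω_n) = 4/2.5 = 1.6 s.

T_s ≈ 1.6 s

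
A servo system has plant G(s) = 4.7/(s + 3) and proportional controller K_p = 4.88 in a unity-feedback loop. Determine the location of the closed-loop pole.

Closed-loop transfer function: T(s) = K_p·G(s)/(1 + K_p·G(s)) = 22.94/(s + 3 + 22.94) = 22.94/(s + 25.94).
The closed-loop pole is at s = −25.94.

s = -25.94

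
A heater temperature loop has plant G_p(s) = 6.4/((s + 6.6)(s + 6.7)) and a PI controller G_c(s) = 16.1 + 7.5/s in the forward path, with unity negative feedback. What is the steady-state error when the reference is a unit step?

The open loop G_c(s)G_p(s) has a pole at the origin (type 1), so the static position error constant is infinite and e_ss = 1/(1+∞) = 0.

0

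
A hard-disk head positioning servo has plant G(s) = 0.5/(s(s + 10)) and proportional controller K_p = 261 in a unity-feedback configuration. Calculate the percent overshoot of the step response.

The closed-loop denominator s² + 10s + 130.5 gives ω_n = √130.5 = 11.42 and ζ = 10/(2ω_n) = 0.4377.
%OS = 100·exp(−πζ/√(1−ζ²)) = 100·exp(−π·0.4377/√0.8084) = 21.7%.

21.7%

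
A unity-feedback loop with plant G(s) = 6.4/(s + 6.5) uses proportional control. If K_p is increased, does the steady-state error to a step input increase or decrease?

decrease

e_ss = 1/(1 + K_p·G(0)); a larger K_p raises the denominator, so e_ss decreases.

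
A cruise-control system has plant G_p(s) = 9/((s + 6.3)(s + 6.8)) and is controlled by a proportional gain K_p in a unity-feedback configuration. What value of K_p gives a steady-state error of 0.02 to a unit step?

The loop is type 0, so e_ss(step) = 1/(1 + K_pos) with K_pos = K_p·G_p(0).
G_p(0) = 0.2101. Require 1/(1 + K_p·0.2101) = 0.02, so 1 + 0.2101·K_p = 50.
K_p = (50 − 1)/0.2101 = 233.

K_p = 233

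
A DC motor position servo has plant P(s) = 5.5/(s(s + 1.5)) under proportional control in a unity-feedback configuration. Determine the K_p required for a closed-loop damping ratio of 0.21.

Closed-loop characteristic equation: s² + 1.5s + K_p·5.5 = 0.
So ω_n = √(5.5K_p) and 2ζω_n = 1.5, giving ζ = 1.5/(2√(5.5K_p)).
Setting ζ = 0.21: √(5.5K_p) = 1.5/(2·0.21) = 3.571, so K_p = 12.76/5.5 = 2.32.

K_p = 2.32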